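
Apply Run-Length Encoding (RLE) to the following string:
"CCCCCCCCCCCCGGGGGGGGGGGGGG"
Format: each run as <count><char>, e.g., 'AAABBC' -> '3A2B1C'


Scanning runs left to right:
  i=0: run of 'C' x 12 -> '12C'
  i=12: run of 'G' x 14 -> '14G'

RLE = 12C14G


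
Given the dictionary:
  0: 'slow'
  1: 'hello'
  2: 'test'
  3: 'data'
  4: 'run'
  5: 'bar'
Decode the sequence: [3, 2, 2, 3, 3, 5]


Look up each index in the dictionary:
  3 -> 'data'
  2 -> 'test'
  2 -> 'test'
  3 -> 'data'
  3 -> 'data'
  5 -> 'bar'

Decoded: "data test test data data bar"


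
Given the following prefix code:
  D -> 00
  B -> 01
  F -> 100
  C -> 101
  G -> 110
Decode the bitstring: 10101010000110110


Decoding step by step:
Bits 101 -> C
Bits 01 -> B
Bits 01 -> B
Bits 00 -> D
Bits 00 -> D
Bits 110 -> G
Bits 110 -> G


Decoded message: CBBDDGG


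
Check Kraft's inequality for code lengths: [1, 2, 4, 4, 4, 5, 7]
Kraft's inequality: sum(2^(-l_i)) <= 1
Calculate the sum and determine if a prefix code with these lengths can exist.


Sum = 2^(-1) + 2^(-2) + 2^(-4) + 2^(-4) + 2^(-4) + 2^(-5) + 2^(-7)
    = 0.5 + 0.25 + 0.0625 + 0.0625 + 0.0625 + 0.03125 + 0.0078125
    = 125/128 = 0.9765625
Since 0.9765625 <= 1, Kraft's inequality IS satisfied.
A prefix code with these lengths CAN exist.

Kraft sum = 0.9765625. Satisfied.


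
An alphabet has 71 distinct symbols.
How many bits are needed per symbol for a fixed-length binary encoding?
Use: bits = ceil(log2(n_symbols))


log2(71) = 6.1497
Bracket: 2^6 = 64 < 71 <= 2^7 = 128
So ceil(log2(71)) = 7

bits = ceil(log2(71)) = ceil(6.1497) = 7 bits


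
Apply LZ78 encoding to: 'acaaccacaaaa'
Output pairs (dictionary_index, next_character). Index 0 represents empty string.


LZ78 encoding steps:
Dictionary: {0: ''}
Step 1: w='' (idx 0), next='a' -> output (0, 'a'), add 'a' as idx 1
Step 2: w='' (idx 0), next='c' -> output (0, 'c'), add 'c' as idx 2
Step 3: w='a' (idx 1), next='a' -> output (1, 'a'), add 'aa' as idx 3
Step 4: w='c' (idx 2), next='c' -> output (2, 'c'), add 'cc' as idx 4
Step 5: w='a' (idx 1), next='c' -> output (1, 'c'), add 'ac' as idx 5
Step 6: w='aa' (idx 3), next='a' -> output (3, 'a'), add 'aaa' as idx 6
Step 7: w='a' (idx 1), end of input -> output (1, '')


Encoded: [(0, 'a'), (0, 'c'), (1, 'a'), (2, 'c'), (1, 'c'), (3, 'a'), (1, '')]


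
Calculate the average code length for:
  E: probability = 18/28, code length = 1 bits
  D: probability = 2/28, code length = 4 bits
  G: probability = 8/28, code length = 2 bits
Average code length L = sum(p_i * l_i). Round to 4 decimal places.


Weighted contributions p_i * l_i:
  E: (18/28) * 1 = 18/28
  D: (2/28) * 4 = 8/28
  G: (8/28) * 2 = 16/28
Sum = (18 + 8 + 16)/28 = 42/28

L = 42/28 = 1.5000 bits/symbol


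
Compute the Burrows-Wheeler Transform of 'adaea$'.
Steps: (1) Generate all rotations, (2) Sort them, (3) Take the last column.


Rotations (sorted):
  0: $adaea -> last char: a
  1: a$adae -> last char: e
  2: adaea$ -> last char: $
  3: aea$ad -> last char: d
  4: daea$a -> last char: a
  5: ea$ada -> last char: a


BWT = ae$daa


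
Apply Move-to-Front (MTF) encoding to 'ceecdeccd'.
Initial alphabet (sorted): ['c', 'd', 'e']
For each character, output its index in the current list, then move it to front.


MTF encoding:
'c': index 0 in ['c', 'd', 'e'] -> ['c', 'd', 'e']
'e': index 2 in ['c', 'd', 'e'] -> ['e', 'c', 'd']
'e': index 0 in ['e', 'c', 'd'] -> ['e', 'c', 'd']
'c': index 1 in ['e', 'c', 'd'] -> ['c', 'e', 'd']
'd': index 2 in ['c', 'e', 'd'] -> ['d', 'c', 'e']
'e': index 2 in ['d', 'c', 'e'] -> ['e', 'd', 'c']
'c': index 2 in ['e', 'd', 'c'] -> ['c', 'e', 'd']
'c': index 0 in ['c', 'e', 'd'] -> ['c', 'e', 'd']
'd': index 2 in ['c', 'e', 'd'] -> ['d', 'c', 'e']


Output: [0, 2, 0, 1, 2, 2, 2, 0, 2]


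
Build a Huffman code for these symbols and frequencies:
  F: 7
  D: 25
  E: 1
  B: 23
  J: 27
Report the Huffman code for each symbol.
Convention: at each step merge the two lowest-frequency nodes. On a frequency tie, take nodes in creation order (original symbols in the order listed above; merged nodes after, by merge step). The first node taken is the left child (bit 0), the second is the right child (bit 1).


Huffman tree construction:
Step 1: Merge E(1) + F(7) = 8
Step 2: Merge (E+F)(8) + B(23) = 31
Step 3: Merge D(25) + J(27) = 52
Step 4: Merge ((E+F)+B)(31) + (D+J)(52) = 83
Read each symbol's code off the tree from the root (left child = 0, right child = 1).

Codes:
  F: 001 (length 3)
  D: 10 (length 2)
  E: 000 (length 3)
  B: 01 (length 2)
  J: 11 (length 2)
Average code length: 174/83 = 2.0964 bits/symbol


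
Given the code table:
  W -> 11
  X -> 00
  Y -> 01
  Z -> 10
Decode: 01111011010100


Decoding:
01 -> Y
11 -> W
10 -> Z
11 -> W
01 -> Y
01 -> Y
00 -> X


Result: YWZWYYX


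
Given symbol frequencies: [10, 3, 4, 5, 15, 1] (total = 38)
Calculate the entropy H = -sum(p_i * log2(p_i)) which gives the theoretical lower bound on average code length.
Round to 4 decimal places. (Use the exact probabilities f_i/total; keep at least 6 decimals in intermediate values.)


Per-symbol terms -p_i * log2(p_i) with p_i = f_i/38:
  p = 10/38 = 0.263158: log2(p) = -1.925999, -p*log2(p) = 0.506842
  p = 3/38 = 0.078947: log2(p) = -3.662965, -p*log2(p) = 0.289181
  p = 4/38 = 0.105263: log2(p) = -3.247928, -p*log2(p) = 0.341887
  p = 5/38 = 0.131579: log2(p) = -2.925999, -p*log2(p) = 0.385000
  p = 15/38 = 0.394737: log2(p) = -1.341037, -p*log2(p) = 0.529357
  p = 1/38 = 0.026316: log2(p) = -5.247928, -p*log2(p) = 0.138103
H = 0.506842 + 0.289181 + 0.341887 + 0.385000 + 0.529357 + 0.138103 = 2.190370

H = 2.1904 bits/symbol


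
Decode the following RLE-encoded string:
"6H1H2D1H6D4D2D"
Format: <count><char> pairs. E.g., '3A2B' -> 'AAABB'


Expanding each <count><char> pair:
  6H -> 'HHHHHH'
  1H -> 'H'
  2D -> 'DD'
  1H -> 'H'
  6D -> 'DDDDDD'
  4D -> 'DDDD'
  2D -> 'DD'

Decoded = HHHHHHHDDHDDDDDDDDDDDD


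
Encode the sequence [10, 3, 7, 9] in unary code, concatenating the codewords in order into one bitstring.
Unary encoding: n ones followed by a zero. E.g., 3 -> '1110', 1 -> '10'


Encode each number as n ones followed by a terminating 0:
  10 -> 11111111110 (11 bits)
  3 -> 1110 (4 bits)
  7 -> 11111110 (8 bits)
  9 -> 1111111110 (10 bits)
Total length = 11 + 4 + 8 + 10 = 33 bits.

Unary([10, 3, 7, 9]) = 111111111101110111111101111111110 (33 bits)


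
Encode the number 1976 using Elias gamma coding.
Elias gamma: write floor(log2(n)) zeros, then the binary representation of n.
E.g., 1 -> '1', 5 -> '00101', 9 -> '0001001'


num_bits = floor(log2(1976)) + 1 = 11
leading_zeros = num_bits - 1 = 10
binary(1976) = 11110111000

Elias gamma(1976) = '0000000000' + '11110111000' = 000000000011110111000 (21 bits)


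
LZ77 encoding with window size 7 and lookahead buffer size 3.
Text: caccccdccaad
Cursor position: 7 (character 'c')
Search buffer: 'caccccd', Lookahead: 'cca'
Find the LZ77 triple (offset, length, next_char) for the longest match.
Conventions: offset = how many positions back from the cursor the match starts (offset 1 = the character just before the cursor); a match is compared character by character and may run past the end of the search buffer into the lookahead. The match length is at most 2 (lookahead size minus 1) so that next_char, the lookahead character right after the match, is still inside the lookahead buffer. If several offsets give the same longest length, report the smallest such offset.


Try each offset into the search buffer:
  offset=1 (pos 6, char 'd'): match length 0
  offset=2 (pos 5, char 'c'): match length 1
  offset=3 (pos 4, char 'c'): match length 2
  offset=4 (pos 3, char 'c'): match length 2
  offset=5 (pos 2, char 'c'): match length 2
  offset=6 (pos 1, char 'a'): match length 0
  offset=7 (pos 0, char 'c'): match length 1
Longest match has length 2, found at offsets 3, 4, 5; take the smallest, offset 3.
next_char = character at position 7 + 2 = 9 -> 'a'

Best match: offset=3, length=2 (matching 'cc' starting at position 4)
LZ77 triple: (3, 2, 'a')


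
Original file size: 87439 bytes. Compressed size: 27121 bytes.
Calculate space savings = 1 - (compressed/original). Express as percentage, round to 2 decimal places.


ratio = compressed/original = 27121/87439 = 0.310171
savings = 1 - ratio = 1 - 0.310171 = 0.689829
as a percentage: 0.689829 * 100 = 68.98%

Space savings = 1 - 27121/87439 = 68.98%


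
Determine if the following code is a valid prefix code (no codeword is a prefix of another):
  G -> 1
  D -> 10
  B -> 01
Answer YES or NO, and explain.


Checking each pair (does one codeword prefix another?):
  G='1' vs D='10': prefix -- VIOLATION

NO -- this is NOT a valid prefix code. G (1) is a prefix of D (10).


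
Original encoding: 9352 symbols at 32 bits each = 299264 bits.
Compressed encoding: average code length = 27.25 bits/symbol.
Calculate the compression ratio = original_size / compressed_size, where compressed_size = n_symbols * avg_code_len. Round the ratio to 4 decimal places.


original_size = n_symbols * orig_bits = 9352 * 32 = 299264 bits
compressed_size = n_symbols * avg_code_len = 9352 * 27.25 = 254842.0 bits
ratio = original_size / compressed_size = 299264 / 254842.0 = 1.1743

Compression ratio = 1.1743


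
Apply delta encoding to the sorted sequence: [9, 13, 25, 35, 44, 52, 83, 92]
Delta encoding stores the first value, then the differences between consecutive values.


First value: 9
Deltas:
  13 - 9 = 4
  25 - 13 = 12
  35 - 25 = 10
  44 - 35 = 9
  52 - 44 = 8
  83 - 52 = 31
  92 - 83 = 9


Delta encoded: [9, 4, 12, 10, 9, 8, 31, 9]


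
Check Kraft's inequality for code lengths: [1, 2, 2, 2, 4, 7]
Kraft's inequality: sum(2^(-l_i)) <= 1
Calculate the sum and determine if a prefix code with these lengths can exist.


Sum = 2^(-1) + 2^(-2) + 2^(-2) + 2^(-2) + 2^(-4) + 2^(-7)
    = 0.5 + 0.25 + 0.25 + 0.25 + 0.0625 + 0.0078125
    = 169/128 = 1.3203125
Since 1.3203125 > 1, Kraft's inequality is NOT satisfied.
A prefix code with these lengths CANNOT exist.

Kraft sum = 1.3203125. Not satisfied.


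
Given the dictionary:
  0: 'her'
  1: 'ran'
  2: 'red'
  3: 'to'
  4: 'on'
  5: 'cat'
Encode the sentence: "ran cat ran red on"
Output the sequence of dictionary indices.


Look up each word in the dictionary:
  'ran' -> 1
  'cat' -> 5
  'ran' -> 1
  'red' -> 2
  'on' -> 4

Encoded: [1, 5, 1, 2, 4]


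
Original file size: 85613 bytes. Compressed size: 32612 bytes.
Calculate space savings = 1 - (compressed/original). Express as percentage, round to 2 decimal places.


ratio = compressed/original = 32612/85613 = 0.380923
savings = 1 - ratio = 1 - 0.380923 = 0.619077
as a percentage: 0.619077 * 100 = 61.91%

Space savings = 1 - 32612/85613 = 61.91%


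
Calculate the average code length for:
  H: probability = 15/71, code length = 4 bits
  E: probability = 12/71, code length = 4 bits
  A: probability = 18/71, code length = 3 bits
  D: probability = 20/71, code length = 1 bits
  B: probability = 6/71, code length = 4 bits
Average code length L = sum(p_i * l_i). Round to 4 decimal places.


Weighted contributions p_i * l_i:
  H: (15/71) * 4 = 60/71
  E: (12/71) * 4 = 48/71
  A: (18/71) * 3 = 54/71
  D: (20/71) * 1 = 20/71
  B: (6/71) * 4 = 24/71
Sum = (60 + 48 + 54 + 20 + 24)/71 = 206/71

L = 206/71 = 2.9014 bits/symbol


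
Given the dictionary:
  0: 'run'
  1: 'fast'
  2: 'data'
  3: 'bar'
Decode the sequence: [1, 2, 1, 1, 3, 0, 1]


Look up each index in the dictionary:
  1 -> 'fast'
  2 -> 'data'
  1 -> 'fast'
  1 -> 'fast'
  3 -> 'bar'
  0 -> 'run'
  1 -> 'fast'

Decoded: "fast data fast fast bar run fast"


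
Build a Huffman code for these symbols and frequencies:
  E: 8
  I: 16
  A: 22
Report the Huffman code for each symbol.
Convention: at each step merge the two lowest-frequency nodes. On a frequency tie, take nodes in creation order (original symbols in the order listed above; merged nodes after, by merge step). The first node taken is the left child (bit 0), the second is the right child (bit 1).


Huffman tree construction:
Step 1: Merge E(8) + I(16) = 24
Step 2: Merge A(22) + (E+I)(24) = 46
Read each symbol's code off the tree from the root (left child = 0, right child = 1).

Codes:
  E: 10 (length 2)
  I: 11 (length 2)
  A: 0 (length 1)
Average code length: 70/46 = 1.5217 bits/symbol


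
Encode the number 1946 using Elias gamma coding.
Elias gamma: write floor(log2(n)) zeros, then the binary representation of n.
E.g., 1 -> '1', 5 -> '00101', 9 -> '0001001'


num_bits = floor(log2(1946)) + 1 = 11
leading_zeros = num_bits - 1 = 10
binary(1946) = 11110011010

Elias gamma(1946) = '0000000000' + '11110011010' = 000000000011110011010 (21 bits)


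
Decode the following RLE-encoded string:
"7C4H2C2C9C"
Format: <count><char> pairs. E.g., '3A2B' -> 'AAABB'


Expanding each <count><char> pair:
  7C -> 'CCCCCCC'
  4H -> 'HHHH'
  2C -> 'CC'
  2C -> 'CC'
  9C -> 'CCCCCCCCC'

Decoded = CCCCCCCHHHHCCCCCCCCCCCCC


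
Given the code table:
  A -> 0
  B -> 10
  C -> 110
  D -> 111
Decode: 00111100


Decoding:
0 -> A
0 -> A
111 -> D
10 -> B
0 -> A


Result: AADBA


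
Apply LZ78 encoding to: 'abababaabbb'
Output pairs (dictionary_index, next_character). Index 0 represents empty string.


LZ78 encoding steps:
Dictionary: {0: ''}
Step 1: w='' (idx 0), next='a' -> output (0, 'a'), add 'a' as idx 1
Step 2: w='' (idx 0), next='b' -> output (0, 'b'), add 'b' as idx 2
Step 3: w='a' (idx 1), next='b' -> output (1, 'b'), add 'ab' as idx 3
Step 4: w='ab' (idx 3), next='a' -> output (3, 'a'), add 'aba' as idx 4
Step 5: w='ab' (idx 3), next='b' -> output (3, 'b'), add 'abb' as idx 5
Step 6: w='b' (idx 2), end of input -> output (2, '')


Encoded: [(0, 'a'), (0, 'b'), (1, 'b'), (3, 'a'), (3, 'b'), (2, '')]


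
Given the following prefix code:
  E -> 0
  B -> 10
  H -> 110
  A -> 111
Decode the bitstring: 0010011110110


Decoding step by step:
Bits 0 -> E
Bits 0 -> E
Bits 10 -> B
Bits 0 -> E
Bits 111 -> A
Bits 10 -> B
Bits 110 -> H


Decoded message: EEBEABH


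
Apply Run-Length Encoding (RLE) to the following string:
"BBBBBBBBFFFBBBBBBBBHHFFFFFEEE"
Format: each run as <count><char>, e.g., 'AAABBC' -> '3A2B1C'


Scanning runs left to right:
  i=0: run of 'B' x 8 -> '8B'
  i=8: run of 'F' x 3 -> '3F'
  i=11: run of 'B' x 8 -> '8B'
  i=19: run of 'H' x 2 -> '2H'
  i=21: run of 'F' x 5 -> '5F'
  i=26: run of 'E' x 3 -> '3E'

RLE = 8B3F8B2H5F3E


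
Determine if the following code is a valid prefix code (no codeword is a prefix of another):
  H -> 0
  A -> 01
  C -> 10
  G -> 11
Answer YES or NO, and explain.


Checking each pair (does one codeword prefix another?):
  H='0' vs A='01': prefix -- VIOLATION

NO -- this is NOT a valid prefix code. H (0) is a prefix of A (01).


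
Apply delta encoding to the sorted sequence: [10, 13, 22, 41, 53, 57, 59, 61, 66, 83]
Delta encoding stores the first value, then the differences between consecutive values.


First value: 10
Deltas:
  13 - 10 = 3
  22 - 13 = 9
  41 - 22 = 19
  53 - 41 = 12
  57 - 53 = 4
  59 - 57 = 2
  61 - 59 = 2
  66 - 61 = 5
  83 - 66 = 17


Delta encoded: [10, 3, 9, 19, 12, 4, 2, 2, 5, 17]


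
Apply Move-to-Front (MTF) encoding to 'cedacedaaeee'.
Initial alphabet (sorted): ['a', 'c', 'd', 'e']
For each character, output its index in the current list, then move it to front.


MTF encoding:
'c': index 1 in ['a', 'c', 'd', 'e'] -> ['c', 'a', 'd', 'e']
'e': index 3 in ['c', 'a', 'd', 'e'] -> ['e', 'c', 'a', 'd']
'd': index 3 in ['e', 'c', 'a', 'd'] -> ['d', 'e', 'c', 'a']
'a': index 3 in ['d', 'e', 'c', 'a'] -> ['a', 'd', 'e', 'c']
'c': index 3 in ['a', 'd', 'e', 'c'] -> ['c', 'a', 'd', 'e']
'e': index 3 in ['c', 'a', 'd', 'e'] -> ['e', 'c', 'a', 'd']
'd': index 3 in ['e', 'c', 'a', 'd'] -> ['d', 'e', 'c', 'a']
'a': index 3 in ['d', 'e', 'c', 'a'] -> ['a', 'd', 'e', 'c']
'a': index 0 in ['a', 'd', 'e', 'c'] -> ['a', 'd', 'e', 'c']
'e': index 2 in ['a', 'd', 'e', 'c'] -> ['e', 'a', 'd', 'c']
'e': index 0 in ['e', 'a', 'd', 'c'] -> ['e', 'a', 'd', 'c']
'e': index 0 in ['e', 'a', 'd', 'c'] -> ['e', 'a', 'd', 'c']


Output: [1, 3, 3, 3, 3, 3, 3, 3, 0, 2, 0, 0]


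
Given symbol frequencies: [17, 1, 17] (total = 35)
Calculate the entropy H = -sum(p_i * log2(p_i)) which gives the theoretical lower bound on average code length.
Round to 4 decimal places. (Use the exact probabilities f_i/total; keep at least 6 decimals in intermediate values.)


Per-symbol terms -p_i * log2(p_i) with p_i = f_i/35:
  p = 17/35 = 0.485714: log2(p) = -1.041820, -p*log2(p) = 0.506027
  p = 1/35 = 0.028571: log2(p) = -5.129283, -p*log2(p) = 0.146551
  p = 17/35 = 0.485714: log2(p) = -1.041820, -p*log2(p) = 0.506027
H = 0.506027 + 0.146551 + 0.506027 = 1.158605

H = 1.1586 bits/symbol


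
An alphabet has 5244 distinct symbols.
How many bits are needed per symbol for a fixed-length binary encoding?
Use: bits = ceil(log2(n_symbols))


log2(5244) = 12.3565
Bracket: 2^12 = 4096 < 5244 <= 2^13 = 8192
So ceil(log2(5244)) = 13

bits = ceil(log2(5244)) = ceil(12.3565) = 13 bits


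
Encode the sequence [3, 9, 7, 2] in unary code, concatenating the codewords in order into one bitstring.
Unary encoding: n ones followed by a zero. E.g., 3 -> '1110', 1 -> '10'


Encode each number as n ones followed by a terminating 0:
  3 -> 1110 (4 bits)
  9 -> 1111111110 (10 bits)
  7 -> 11111110 (8 bits)
  2 -> 110 (3 bits)
Total length = 4 + 10 + 8 + 3 = 25 bits.

Unary([3, 9, 7, 2]) = 1110111111111011111110110 (25 bits)


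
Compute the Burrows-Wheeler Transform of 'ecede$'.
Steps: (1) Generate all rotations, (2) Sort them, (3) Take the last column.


Rotations (sorted):
  0: $ecede -> last char: e
  1: cede$e -> last char: e
  2: de$ece -> last char: e
  3: e$eced -> last char: d
  4: ecede$ -> last char: $
  5: ede$ec -> last char: c


BWT = eeed$c


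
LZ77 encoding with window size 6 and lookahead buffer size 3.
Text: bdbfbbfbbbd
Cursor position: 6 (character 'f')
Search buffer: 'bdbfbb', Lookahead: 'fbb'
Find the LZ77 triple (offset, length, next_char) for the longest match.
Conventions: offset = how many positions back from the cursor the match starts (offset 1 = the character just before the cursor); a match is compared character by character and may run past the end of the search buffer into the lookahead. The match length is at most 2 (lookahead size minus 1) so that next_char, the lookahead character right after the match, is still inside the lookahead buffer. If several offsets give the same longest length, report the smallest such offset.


Try each offset into the search buffer:
  offset=1 (pos 5, char 'b'): match length 0
  offset=2 (pos 4, char 'b'): match length 0
  offset=3 (pos 3, char 'f'): match length 2
  offset=4 (pos 2, char 'b'): match length 0
  offset=5 (pos 1, char 'd'): match length 0
  offset=6 (pos 0, char 'b'): match length 0
Longest match has length 2 at offset 3.
next_char = character at position 6 + 2 = 8 -> 'b'

Best match: offset=3, length=2 (matching 'fb' starting at position 3)
LZ77 triple: (3, 2, 'b')


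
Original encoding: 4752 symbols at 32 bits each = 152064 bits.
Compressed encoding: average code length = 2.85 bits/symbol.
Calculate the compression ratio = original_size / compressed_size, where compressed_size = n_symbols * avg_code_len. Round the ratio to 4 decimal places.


original_size = n_symbols * orig_bits = 4752 * 32 = 152064 bits
compressed_size = n_symbols * avg_code_len = 4752 * 2.85 = 13543.2 bits
ratio = original_size / compressed_size = 152064 / 13543.2 = 11.2281

Compression ratio = 11.2281


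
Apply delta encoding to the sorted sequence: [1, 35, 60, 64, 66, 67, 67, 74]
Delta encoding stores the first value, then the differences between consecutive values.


First value: 1
Deltas:
  35 - 1 = 34
  60 - 35 = 25
  64 - 60 = 4
  66 - 64 = 2
  67 - 66 = 1
  67 - 67 = 0
  74 - 67 = 7


Delta encoded: [1, 34, 25, 4, 2, 1, 0, 7]


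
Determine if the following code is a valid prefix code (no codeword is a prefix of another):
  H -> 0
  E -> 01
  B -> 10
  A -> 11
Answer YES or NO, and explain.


Checking each pair (does one codeword prefix another?):
  H='0' vs E='01': prefix -- VIOLATION

NO -- this is NOT a valid prefix code. H (0) is a prefix of E (01).


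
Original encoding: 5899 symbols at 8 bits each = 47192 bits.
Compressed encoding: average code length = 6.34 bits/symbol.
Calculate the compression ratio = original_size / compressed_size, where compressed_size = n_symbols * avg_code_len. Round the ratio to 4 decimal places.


original_size = n_symbols * orig_bits = 5899 * 8 = 47192 bits
compressed_size = n_symbols * avg_code_len = 5899 * 6.34 = 37399.66 bits
ratio = original_size / compressed_size = 47192 / 37399.66 = 1.2618

Compression ratio = 1.2618


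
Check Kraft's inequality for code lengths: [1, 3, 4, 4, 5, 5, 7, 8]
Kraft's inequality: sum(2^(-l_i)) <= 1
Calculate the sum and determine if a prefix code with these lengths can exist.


Sum = 2^(-1) + 2^(-3) + 2^(-4) + 2^(-4) + 2^(-5) + 2^(-5) + 2^(-7) + 2^(-8)
    = 0.5 + 0.125 + 0.0625 + 0.0625 + 0.03125 + 0.03125 + 0.0078125 + 0.00390625
    = 211/256 = 0.82421875
Since 0.82421875 <= 1, Kraft's inequality IS satisfied.
A prefix code with these lengths CAN exist.

Kraft sum = 0.82421875. Satisfied.


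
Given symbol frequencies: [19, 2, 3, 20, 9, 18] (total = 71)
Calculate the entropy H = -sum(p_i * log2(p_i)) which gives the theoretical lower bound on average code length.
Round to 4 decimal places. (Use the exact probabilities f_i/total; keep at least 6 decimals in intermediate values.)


Per-symbol terms -p_i * log2(p_i) with p_i = f_i/71:
  p = 19/71 = 0.267606: log2(p) = -1.901820, -p*log2(p) = 0.508938
  p = 2/71 = 0.028169: log2(p) = -5.149747, -p*log2(p) = 0.145063
  p = 3/71 = 0.042254: log2(p) = -4.564785, -p*log2(p) = 0.192878
  p = 20/71 = 0.281690: log2(p) = -1.827819, -p*log2(p) = 0.514879
  p = 9/71 = 0.126761: log2(p) = -2.979822, -p*log2(p) = 0.377724
  p = 18/71 = 0.253521: log2(p) = -1.979822, -p*log2(p) = 0.501927
H = 0.508938 + 0.145063 + 0.192878 + 0.514879 + 0.377724 + 0.501927 = 2.241409

H = 2.2414 bits/symbol


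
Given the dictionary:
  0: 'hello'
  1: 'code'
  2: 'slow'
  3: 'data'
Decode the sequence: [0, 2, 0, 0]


Look up each index in the dictionary:
  0 -> 'hello'
  2 -> 'slow'
  0 -> 'hello'
  0 -> 'hello'

Decoded: "hello slow hello hello"


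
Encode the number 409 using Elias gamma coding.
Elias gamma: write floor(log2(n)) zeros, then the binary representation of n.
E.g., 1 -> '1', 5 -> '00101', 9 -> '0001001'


num_bits = floor(log2(409)) + 1 = 9
leading_zeros = num_bits - 1 = 8
binary(409) = 110011001

Elias gamma(409) = '00000000' + '110011001' = 00000000110011001 (17 bits)


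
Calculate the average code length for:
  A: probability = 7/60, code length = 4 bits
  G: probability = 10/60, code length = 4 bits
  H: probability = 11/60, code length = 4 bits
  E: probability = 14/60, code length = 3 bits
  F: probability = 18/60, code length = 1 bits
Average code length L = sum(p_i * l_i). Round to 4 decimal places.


Weighted contributions p_i * l_i:
  A: (7/60) * 4 = 28/60
  G: (10/60) * 4 = 40/60
  H: (11/60) * 4 = 44/60
  E: (14/60) * 3 = 42/60
  F: (18/60) * 1 = 18/60
Sum = (28 + 40 + 44 + 42 + 18)/60 = 172/60

L = 172/60 = 2.8667 bits/symbol


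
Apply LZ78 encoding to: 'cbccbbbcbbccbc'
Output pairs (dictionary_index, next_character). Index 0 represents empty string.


LZ78 encoding steps:
Dictionary: {0: ''}
Step 1: w='' (idx 0), next='c' -> output (0, 'c'), add 'c' as idx 1
Step 2: w='' (idx 0), next='b' -> output (0, 'b'), add 'b' as idx 2
Step 3: w='c' (idx 1), next='c' -> output (1, 'c'), add 'cc' as idx 3
Step 4: w='b' (idx 2), next='b' -> output (2, 'b'), add 'bb' as idx 4
Step 5: w='b' (idx 2), next='c' -> output (2, 'c'), add 'bc' as idx 5
Step 6: w='bb' (idx 4), next='c' -> output (4, 'c'), add 'bbc' as idx 6
Step 7: w='c' (idx 1), next='b' -> output (1, 'b'), add 'cb' as idx 7
Step 8: w='c' (idx 1), end of input -> output (1, '')


Encoded: [(0, 'c'), (0, 'b'), (1, 'c'), (2, 'b'), (2, 'c'), (4, 'c'), (1, 'b'), (1, '')]


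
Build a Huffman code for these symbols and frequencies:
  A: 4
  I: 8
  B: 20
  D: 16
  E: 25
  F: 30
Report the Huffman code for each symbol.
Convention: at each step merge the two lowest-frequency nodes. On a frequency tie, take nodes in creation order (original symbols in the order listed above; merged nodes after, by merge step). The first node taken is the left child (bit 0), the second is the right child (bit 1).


Huffman tree construction:
Step 1: Merge A(4) + I(8) = 12
Step 2: Merge (A+I)(12) + D(16) = 28
Step 3: Merge B(20) + E(25) = 45
Step 4: Merge ((A+I)+D)(28) + F(30) = 58
Step 5: Merge (B+E)(45) + (((A+I)+D)+F)(58) = 103
Read each symbol's code off the tree from the root (left child = 0, right child = 1).

Codes:
  A: 1000 (length 4)
  I: 1001 (length 4)
  B: 00 (length 2)
  D: 101 (length 3)
  E: 01 (length 2)
  F: 11 (length 2)
Average code length: 246/103 = 2.3883 bits/symbol


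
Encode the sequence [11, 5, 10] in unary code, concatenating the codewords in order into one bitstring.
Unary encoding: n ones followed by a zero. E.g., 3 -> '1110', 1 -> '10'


Encode each number as n ones followed by a terminating 0:
  11 -> 111111111110 (12 bits)
  5 -> 111110 (6 bits)
  10 -> 11111111110 (11 bits)
Total length = 12 + 6 + 11 = 29 bits.

Unary([11, 5, 10]) = 11111111111011111011111111110 (29 bits)


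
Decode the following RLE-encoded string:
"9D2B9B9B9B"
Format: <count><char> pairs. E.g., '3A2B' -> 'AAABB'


Expanding each <count><char> pair:
  9D -> 'DDDDDDDDD'
  2B -> 'BB'
  9B -> 'BBBBBBBBB'
  9B -> 'BBBBBBBBB'
  9B -> 'BBBBBBBBB'

Decoded = DDDDDDDDDBBBBBBBBBBBBBBBBBBBBBBBBBBBBB


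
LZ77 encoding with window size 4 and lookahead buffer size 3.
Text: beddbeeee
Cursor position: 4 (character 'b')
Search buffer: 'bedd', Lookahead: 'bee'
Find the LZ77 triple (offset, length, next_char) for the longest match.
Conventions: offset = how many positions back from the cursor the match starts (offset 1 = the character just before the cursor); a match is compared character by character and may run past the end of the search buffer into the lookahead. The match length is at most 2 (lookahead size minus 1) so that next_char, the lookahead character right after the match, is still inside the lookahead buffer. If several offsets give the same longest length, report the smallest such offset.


Try each offset into the search buffer:
  offset=1 (pos 3, char 'd'): match length 0
  offset=2 (pos 2, char 'd'): match length 0
  offset=3 (pos 1, char 'e'): match length 0
  offset=4 (pos 0, char 'b'): match length 2
Longest match has length 2 at offset 4.
next_char = character at position 4 + 2 = 6 -> 'e'

Best match: offset=4, length=2 (matching 'be' starting at position 0)
LZ77 triple: (4, 2, 'e')


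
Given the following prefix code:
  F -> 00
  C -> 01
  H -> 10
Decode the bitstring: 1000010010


Decoding step by step:
Bits 10 -> H
Bits 00 -> F
Bits 01 -> C
Bits 00 -> F
Bits 10 -> H


Decoded message: HFCFH


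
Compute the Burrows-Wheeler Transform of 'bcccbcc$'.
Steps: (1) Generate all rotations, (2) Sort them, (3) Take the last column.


Rotations (sorted):
  0: $bcccbcc -> last char: c
  1: bcc$bccc -> last char: c
  2: bcccbcc$ -> last char: $
  3: c$bcccbc -> last char: c
  4: cbcc$bcc -> last char: c
  5: cc$bcccb -> last char: b
  6: ccbcc$bc -> last char: c
  7: cccbcc$b -> last char: b


BWT = cc$ccbcb


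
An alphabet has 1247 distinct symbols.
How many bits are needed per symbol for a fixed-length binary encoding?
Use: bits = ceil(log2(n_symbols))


log2(1247) = 10.2842
Bracket: 2^10 = 1024 < 1247 <= 2^11 = 2048
So ceil(log2(1247)) = 11

bits = ceil(log2(1247)) = ceil(10.2842) = 11 bits


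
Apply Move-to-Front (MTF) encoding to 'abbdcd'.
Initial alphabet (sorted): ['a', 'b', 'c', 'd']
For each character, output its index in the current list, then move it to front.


MTF encoding:
'a': index 0 in ['a', 'b', 'c', 'd'] -> ['a', 'b', 'c', 'd']
'b': index 1 in ['a', 'b', 'c', 'd'] -> ['b', 'a', 'c', 'd']
'b': index 0 in ['b', 'a', 'c', 'd'] -> ['b', 'a', 'c', 'd']
'd': index 3 in ['b', 'a', 'c', 'd'] -> ['d', 'b', 'a', 'c']
'c': index 3 in ['d', 'b', 'a', 'c'] -> ['c', 'd', 'b', 'a']
'd': index 1 in ['c', 'd', 'b', 'a'] -> ['d', 'c', 'b', 'a']


Output: [0, 1, 0, 3, 3, 1]


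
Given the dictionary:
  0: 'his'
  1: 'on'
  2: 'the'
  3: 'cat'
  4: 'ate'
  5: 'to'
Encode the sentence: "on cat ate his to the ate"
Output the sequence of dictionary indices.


Look up each word in the dictionary:
  'on' -> 1
  'cat' -> 3
  'ate' -> 4
  'his' -> 0
  'to' -> 5
  'the' -> 2
  'ate' -> 4

Encoded: [1, 3, 4, 0, 5, 2, 4]


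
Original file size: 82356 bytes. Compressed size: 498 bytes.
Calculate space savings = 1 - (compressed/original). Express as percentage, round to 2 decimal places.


ratio = compressed/original = 498/82356 = 0.006047
savings = 1 - ratio = 1 - 0.006047 = 0.993953
as a percentage: 0.993953 * 100 = 99.4%

Space savings = 1 - 498/82356 = 99.4%


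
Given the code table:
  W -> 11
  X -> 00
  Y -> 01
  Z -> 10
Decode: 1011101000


Decoding:
10 -> Z
11 -> W
10 -> Z
10 -> Z
00 -> X


Result: ZWZZX


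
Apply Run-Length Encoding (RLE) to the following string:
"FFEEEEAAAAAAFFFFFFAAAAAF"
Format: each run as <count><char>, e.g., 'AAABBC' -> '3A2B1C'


Scanning runs left to right:
  i=0: run of 'F' x 2 -> '2F'
  i=2: run of 'E' x 4 -> '4E'
  i=6: run of 'A' x 6 -> '6A'
  i=12: run of 'F' x 6 -> '6F'
  i=18: run of 'A' x 5 -> '5A'
  i=23: run of 'F' x 1 -> '1F'

RLE = 2F4E6A6F5A1F


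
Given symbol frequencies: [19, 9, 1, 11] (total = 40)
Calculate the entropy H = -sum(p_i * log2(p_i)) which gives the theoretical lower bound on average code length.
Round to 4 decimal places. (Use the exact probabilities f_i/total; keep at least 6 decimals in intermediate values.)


Per-symbol terms -p_i * log2(p_i) with p_i = f_i/40:
  p = 19/40 = 0.475000: log2(p) = -1.074001, -p*log2(p) = 0.510150
  p = 9/40 = 0.225000: log2(p) = -2.152003, -p*log2(p) = 0.484201
  p = 1/40 = 0.025000: log2(p) = -5.321928, -p*log2(p) = 0.133048
  p = 11/40 = 0.275000: log2(p) = -1.862496, -p*log2(p) = 0.512187
H = 0.510150 + 0.484201 + 0.133048 + 0.512187 = 1.639586

H = 1.6396 bits/symbol


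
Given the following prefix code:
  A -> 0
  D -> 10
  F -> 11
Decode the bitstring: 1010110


Decoding step by step:
Bits 10 -> D
Bits 10 -> D
Bits 11 -> F
Bits 0 -> A


Decoded message: DDFA


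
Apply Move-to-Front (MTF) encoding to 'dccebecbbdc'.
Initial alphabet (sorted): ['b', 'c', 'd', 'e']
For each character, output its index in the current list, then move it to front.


MTF encoding:
'd': index 2 in ['b', 'c', 'd', 'e'] -> ['d', 'b', 'c', 'e']
'c': index 2 in ['d', 'b', 'c', 'e'] -> ['c', 'd', 'b', 'e']
'c': index 0 in ['c', 'd', 'b', 'e'] -> ['c', 'd', 'b', 'e']
'e': index 3 in ['c', 'd', 'b', 'e'] -> ['e', 'c', 'd', 'b']
'b': index 3 in ['e', 'c', 'd', 'b'] -> ['b', 'e', 'c', 'd']
'e': index 1 in ['b', 'e', 'c', 'd'] -> ['e', 'b', 'c', 'd']
'c': index 2 in ['e', 'b', 'c', 'd'] -> ['c', 'e', 'b', 'd']
'b': index 2 in ['c', 'e', 'b', 'd'] -> ['b', 'c', 'e', 'd']
'b': index 0 in ['b', 'c', 'e', 'd'] -> ['b', 'c', 'e', 'd']
'd': index 3 in ['b', 'c', 'e', 'd'] -> ['d', 'b', 'c', 'e']
'c': index 2 in ['d', 'b', 'c', 'e'] -> ['c', 'd', 'b', 'e']


Output: [2, 2, 0, 3, 3, 1, 2, 2, 0, 3, 2]


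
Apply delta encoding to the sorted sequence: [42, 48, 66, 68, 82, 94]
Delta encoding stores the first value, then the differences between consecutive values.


First value: 42
Deltas:
  48 - 42 = 6
  66 - 48 = 18
  68 - 66 = 2
  82 - 68 = 14
  94 - 82 = 12


Delta encoded: [42, 6, 18, 2, 14, 12]


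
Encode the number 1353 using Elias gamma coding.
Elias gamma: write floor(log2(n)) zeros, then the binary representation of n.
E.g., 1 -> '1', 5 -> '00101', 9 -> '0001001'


num_bits = floor(log2(1353)) + 1 = 11
leading_zeros = num_bits - 1 = 10
binary(1353) = 10101001001

Elias gamma(1353) = '0000000000' + '10101001001' = 000000000010101001001 (21 bits)


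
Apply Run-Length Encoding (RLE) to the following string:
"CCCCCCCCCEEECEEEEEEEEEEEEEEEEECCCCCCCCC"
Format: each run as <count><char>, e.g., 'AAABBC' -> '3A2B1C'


Scanning runs left to right:
  i=0: run of 'C' x 9 -> '9C'
  i=9: run of 'E' x 3 -> '3E'
  i=12: run of 'C' x 1 -> '1C'
  i=13: run of 'E' x 17 -> '17E'
  i=30: run of 'C' x 9 -> '9C'

RLE = 9C3E1C17E9C


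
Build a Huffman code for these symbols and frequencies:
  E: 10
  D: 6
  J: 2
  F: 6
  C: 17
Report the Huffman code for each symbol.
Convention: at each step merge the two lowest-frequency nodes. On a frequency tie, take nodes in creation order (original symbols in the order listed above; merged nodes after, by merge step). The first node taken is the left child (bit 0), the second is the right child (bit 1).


Huffman tree construction:
Step 1: Merge J(2) + D(6) = 8
Step 2: Merge F(6) + (J+D)(8) = 14
Step 3: Merge E(10) + (F+(J+D))(14) = 24
Step 4: Merge C(17) + (E+(F+(J+D)))(24) = 41
Read each symbol's code off the tree from the root (left child = 0, right child = 1).

Codes:
  E: 10 (length 2)
  D: 1111 (length 4)
  J: 1110 (length 4)
  F: 110 (length 3)
  C: 0 (length 1)
Average code length: 87/41 = 2.1220 bits/symbol


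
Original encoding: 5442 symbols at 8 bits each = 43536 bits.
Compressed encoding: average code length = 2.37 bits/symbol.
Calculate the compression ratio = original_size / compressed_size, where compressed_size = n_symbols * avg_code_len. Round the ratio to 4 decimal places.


original_size = n_symbols * orig_bits = 5442 * 8 = 43536 bits
compressed_size = n_symbols * avg_code_len = 5442 * 2.37 = 12897.54 bits
ratio = original_size / compressed_size = 43536 / 12897.54 = 3.3755

Compression ratio = 3.3755


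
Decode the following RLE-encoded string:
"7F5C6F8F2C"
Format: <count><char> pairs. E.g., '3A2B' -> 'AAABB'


Expanding each <count><char> pair:
  7F -> 'FFFFFFF'
  5C -> 'CCCCC'
  6F -> 'FFFFFF'
  8F -> 'FFFFFFFF'
  2C -> 'CC'

Decoded = FFFFFFFCCCCCFFFFFFFFFFFFFFCC


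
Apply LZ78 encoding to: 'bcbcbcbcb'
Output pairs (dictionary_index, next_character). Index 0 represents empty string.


LZ78 encoding steps:
Dictionary: {0: ''}
Step 1: w='' (idx 0), next='b' -> output (0, 'b'), add 'b' as idx 1
Step 2: w='' (idx 0), next='c' -> output (0, 'c'), add 'c' as idx 2
Step 3: w='b' (idx 1), next='c' -> output (1, 'c'), add 'bc' as idx 3
Step 4: w='bc' (idx 3), next='b' -> output (3, 'b'), add 'bcb' as idx 4
Step 5: w='c' (idx 2), next='b' -> output (2, 'b'), add 'cb' as idx 5


Encoded: [(0, 'b'), (0, 'c'), (1, 'c'), (3, 'b'), (2, 'b')]


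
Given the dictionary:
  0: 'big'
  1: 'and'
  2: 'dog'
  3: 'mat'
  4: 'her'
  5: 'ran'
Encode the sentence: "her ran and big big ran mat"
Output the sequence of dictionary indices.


Look up each word in the dictionary:
  'her' -> 4
  'ran' -> 5
  'and' -> 1
  'big' -> 0
  'big' -> 0
  'ran' -> 5
  'mat' -> 3

Encoded: [4, 5, 1, 0, 0, 5, 3]


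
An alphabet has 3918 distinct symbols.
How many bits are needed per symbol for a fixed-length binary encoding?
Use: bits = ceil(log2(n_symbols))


log2(3918) = 11.9359
Bracket: 2^11 = 2048 < 3918 <= 2^12 = 4096
So ceil(log2(3918)) = 12

bits = ceil(log2(3918)) = ceil(11.9359) = 12 bits


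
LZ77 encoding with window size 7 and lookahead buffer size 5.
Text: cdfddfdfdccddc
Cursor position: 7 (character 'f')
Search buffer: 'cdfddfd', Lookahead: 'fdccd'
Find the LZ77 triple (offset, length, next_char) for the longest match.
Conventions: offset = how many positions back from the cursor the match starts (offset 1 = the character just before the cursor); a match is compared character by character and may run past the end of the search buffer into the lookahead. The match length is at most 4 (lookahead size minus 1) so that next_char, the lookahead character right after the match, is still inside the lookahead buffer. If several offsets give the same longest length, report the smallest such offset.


Try each offset into the search buffer:
  offset=1 (pos 6, char 'd'): match length 0
  offset=2 (pos 5, char 'f'): match length 2
  offset=3 (pos 4, char 'd'): match length 0
  offset=4 (pos 3, char 'd'): match length 0
  offset=5 (pos 2, char 'f'): match length 2
  offset=6 (pos 1, char 'd'): match length 0
  offset=7 (pos 0, char 'c'): match length 0
Longest match has length 2, found at offsets 2, 5; take the smallest, offset 2.
next_char = character at position 7 + 2 = 9 -> 'c'

Best match: offset=2, length=2 (matching 'fd' starting at position 5)
LZ77 triple: (2, 2, 'c')


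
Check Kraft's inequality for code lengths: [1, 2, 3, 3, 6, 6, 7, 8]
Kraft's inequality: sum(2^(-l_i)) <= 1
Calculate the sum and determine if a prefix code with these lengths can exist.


Sum = 2^(-1) + 2^(-2) + 2^(-3) + 2^(-3) + 2^(-6) + 2^(-6) + 2^(-7) + 2^(-8)
    = 0.5 + 0.25 + 0.125 + 0.125 + 0.015625 + 0.015625 + 0.0078125 + 0.00390625
    = 267/256 = 1.04296875
Since 1.04296875 > 1, Kraft's inequality is NOT satisfied.
A prefix code with these lengths CANNOT exist.

Kraft sum = 1.04296875. Not satisfied.


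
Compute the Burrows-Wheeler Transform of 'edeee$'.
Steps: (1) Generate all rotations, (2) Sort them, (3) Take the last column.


Rotations (sorted):
  0: $edeee -> last char: e
  1: deee$e -> last char: e
  2: e$edee -> last char: e
  3: edeee$ -> last char: $
  4: ee$ede -> last char: e
  5: eee$ed -> last char: d


BWT = eee$ed


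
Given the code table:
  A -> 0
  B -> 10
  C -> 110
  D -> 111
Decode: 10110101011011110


Decoding:
10 -> B
110 -> C
10 -> B
10 -> B
110 -> C
111 -> D
10 -> B


Result: BCBBCDB


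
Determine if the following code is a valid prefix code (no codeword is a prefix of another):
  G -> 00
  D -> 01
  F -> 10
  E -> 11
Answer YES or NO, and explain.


Checking each pair (does one codeword prefix another?):
  G='00' vs D='01': no prefix
  G='00' vs F='10': no prefix
  G='00' vs E='11': no prefix
  D='01' vs G='00': no prefix
  D='01' vs F='10': no prefix
  D='01' vs E='11': no prefix
  F='10' vs G='00': no prefix
  F='10' vs D='01': no prefix
  F='10' vs E='11': no prefix
  E='11' vs G='00': no prefix
  E='11' vs D='01': no prefix
  E='11' vs F='10': no prefix
No violation found over all pairs.

YES -- this is a valid prefix code. No codeword is a prefix of any other codeword.


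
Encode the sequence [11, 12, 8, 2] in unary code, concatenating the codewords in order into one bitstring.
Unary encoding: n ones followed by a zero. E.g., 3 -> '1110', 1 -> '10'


Encode each number as n ones followed by a terminating 0:
  11 -> 111111111110 (12 bits)
  12 -> 1111111111110 (13 bits)
  8 -> 111111110 (9 bits)
  2 -> 110 (3 bits)
Total length = 12 + 13 + 9 + 3 = 37 bits.

Unary([11, 12, 8, 2]) = 1111111111101111111111110111111110110 (37 bits)


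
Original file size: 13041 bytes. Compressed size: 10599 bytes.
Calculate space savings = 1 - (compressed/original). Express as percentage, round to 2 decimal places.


ratio = compressed/original = 10599/13041 = 0.812744
savings = 1 - ratio = 1 - 0.812744 = 0.187256
as a percentage: 0.187256 * 100 = 18.73%

Space savings = 1 - 10599/13041 = 18.73%


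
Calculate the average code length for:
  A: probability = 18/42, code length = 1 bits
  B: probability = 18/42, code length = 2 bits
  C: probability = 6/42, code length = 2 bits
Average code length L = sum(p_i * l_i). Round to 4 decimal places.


Weighted contributions p_i * l_i:
  A: (18/42) * 1 = 18/42
  B: (18/42) * 2 = 36/42
  C: (6/42) * 2 = 12/42
Sum = (18 + 36 + 12)/42 = 66/42

L = 66/42 = 1.5714 bits/symbol


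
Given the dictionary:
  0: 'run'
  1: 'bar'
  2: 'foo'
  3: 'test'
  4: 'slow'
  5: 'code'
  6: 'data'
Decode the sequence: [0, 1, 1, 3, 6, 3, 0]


Look up each index in the dictionary:
  0 -> 'run'
  1 -> 'bar'
  1 -> 'bar'
  3 -> 'test'
  6 -> 'data'
  3 -> 'test'
  0 -> 'run'

Decoded: "run bar bar test data test run"


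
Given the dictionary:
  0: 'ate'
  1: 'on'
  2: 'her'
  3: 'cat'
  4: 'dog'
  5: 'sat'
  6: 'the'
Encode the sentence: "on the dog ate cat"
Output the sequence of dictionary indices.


Look up each word in the dictionary:
  'on' -> 1
  'the' -> 6
  'dog' -> 4
  'ate' -> 0
  'cat' -> 3

Encoded: [1, 6, 4, 0, 3]
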